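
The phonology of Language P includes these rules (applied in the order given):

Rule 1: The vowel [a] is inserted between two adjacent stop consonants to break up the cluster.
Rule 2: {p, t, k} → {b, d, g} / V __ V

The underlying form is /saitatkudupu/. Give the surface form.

Rule 1 (stop-cluster a-epenthesis): /t/ and /k/ form a stop–stop cluster, so [a] is inserted between them. /saitatkudupu/ → saitatakudupu.
Rule 2 (intervocalic voicing): /t/ is a voiceless stop between vowels /i/ and /a/, so it voices to [d]. /t/ is a voiceless stop between vowels /a/ and /a/, so it voices to [d]. /k/ is a voiceless stop between vowels /a/ and /u/, so it voices to [g]. /p/ is a voiceless stop between vowels /u/ and /u/, so it voices to [b]. /saitatakudupu/ → saidadagudubu.

saidadagudubu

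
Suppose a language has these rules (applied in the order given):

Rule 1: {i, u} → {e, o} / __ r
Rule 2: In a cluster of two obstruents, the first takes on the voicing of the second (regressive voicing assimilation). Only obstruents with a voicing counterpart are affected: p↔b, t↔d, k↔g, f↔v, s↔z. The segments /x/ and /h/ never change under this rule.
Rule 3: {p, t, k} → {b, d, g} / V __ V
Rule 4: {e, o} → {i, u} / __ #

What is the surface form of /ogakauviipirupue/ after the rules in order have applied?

ogagauviiberubui

Rule 1 (pre-rhotic lowering): /i/ is a high vowel immediately before /r/, so it lowers to [e]. /ogakauviipirupue/ → ogakauviiperupue.
Rule 2 (regressive voicing assimilation): no segment meets the environment; /ogakauviiperupue/ is unchanged.
Rule 3 (intervocalic voicing): /k/ is a voiceless stop between vowels /a/ and /a/, so it voices to [g]. /p/ is a voiceless stop between vowels /i/ and /e/, so it voices to [b]. /p/ is a voiceless stop between vowels /u/ and /u/, so it voices to [b]. /ogakauviiperupue/ → ogagauviiberubue.
Rule 4 (final vowel raising): /e/ is a mid vowel in word-final position, so it raises to [i]. /ogagauviiberubue/ → ogagauviiberubui.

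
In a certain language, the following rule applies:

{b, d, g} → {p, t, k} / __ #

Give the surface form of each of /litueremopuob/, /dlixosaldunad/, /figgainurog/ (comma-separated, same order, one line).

/litueremopuob/: /b/ is a voiced stop in word-final position, so it devoices to [p]. → [litueremopuop].
/dlixosaldunad/: /d/ is a voiced stop in word-final position, so it devoices to [t]. → [dlixosaldunat].
/figgainurog/: /g/ is a voiced stop in word-final position, so it devoices to [k]. → [figgainurok].

litueremopuop, dlixosaldunat, figgainurok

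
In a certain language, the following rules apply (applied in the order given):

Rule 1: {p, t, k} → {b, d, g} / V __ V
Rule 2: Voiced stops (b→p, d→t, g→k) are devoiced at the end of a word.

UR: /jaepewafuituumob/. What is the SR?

Rule 1 (intervocalic voicing): /p/ is a voiceless stop between vowels /e/ and /e/, so it voices to [b]. /t/ is a voiceless stop between vowels /i/ and /u/, so it voices to [d]. /jaepewafuituumob/ → jaebewafuiduumob.
Rule 2 (final devoicing): /b/ is a voiced stop in word-final position, so it devoices to [p]. /jaebewafuiduumob/ → jaebewafuiduumop.

jaebewafuiduumop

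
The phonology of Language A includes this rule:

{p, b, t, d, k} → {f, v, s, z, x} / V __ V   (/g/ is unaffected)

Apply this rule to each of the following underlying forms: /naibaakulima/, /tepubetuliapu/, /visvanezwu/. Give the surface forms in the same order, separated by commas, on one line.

naivaaxulima, tefuvesuliafu, visvanezwu

/naibaakulima/: /b/ is a stop between vowels /i/ and /a/, so it spirantizes to the fricative [v]. /k/ is a stop between vowels /a/ and /u/, so it spirantizes to the fricative [x]. → [naivaaxulima].
/tepubetuliapu/: /p/ is a stop between vowels /e/ and /u/, so it spirantizes to the fricative [f]. /b/ is a stop between vowels /u/ and /e/, so it spirantizes to the fricative [v]. /t/ is a stop between vowels /e/ and /u/, so it spirantizes to the fricative [s]. /p/ is a stop between vowels /a/ and /u/, so it spirantizes to the fricative [f]. → [tefuvesuliafu].
/visvanezwu/: the rule's environment is not met; surfaces unchanged as [visvanezwu].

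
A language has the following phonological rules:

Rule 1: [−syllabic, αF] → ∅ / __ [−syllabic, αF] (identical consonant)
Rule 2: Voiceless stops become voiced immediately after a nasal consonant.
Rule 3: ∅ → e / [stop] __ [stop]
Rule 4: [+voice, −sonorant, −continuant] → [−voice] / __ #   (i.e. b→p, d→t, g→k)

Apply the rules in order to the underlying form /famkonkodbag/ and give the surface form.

Rule 1 (degemination): no segment meets the environment; /famkonkodbag/ is unchanged.
Rule 2 (post-nasal voicing): /k/ is a voiceless stop immediately after the nasal /m/, so it voices to [g]. /k/ is a voiceless stop immediately after the nasal /n/, so it voices to [g]. /famkonkodbag/ → famgongodbag.
Rule 3 (stop-cluster e-epenthesis): /d/ and /b/ form a stop–stop cluster, so [e] is inserted between them. /famgongodbag/ → famgongodebag.
Rule 4 (final devoicing): /g/ is a voiced stop in word-final position, so it devoices to [k]. /famgongodebag/ → famgongodebak.

famgongodebak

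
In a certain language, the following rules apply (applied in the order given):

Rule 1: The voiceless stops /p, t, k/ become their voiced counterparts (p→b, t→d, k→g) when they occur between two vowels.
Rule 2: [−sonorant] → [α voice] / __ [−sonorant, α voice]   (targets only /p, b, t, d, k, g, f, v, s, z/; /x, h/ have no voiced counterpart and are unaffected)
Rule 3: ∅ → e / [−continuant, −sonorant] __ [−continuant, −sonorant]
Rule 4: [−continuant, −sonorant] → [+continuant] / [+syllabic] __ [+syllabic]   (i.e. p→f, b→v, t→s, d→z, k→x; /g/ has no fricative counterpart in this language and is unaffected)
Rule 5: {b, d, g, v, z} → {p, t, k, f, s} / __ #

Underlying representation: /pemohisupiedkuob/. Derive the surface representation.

Rule 1 (intervocalic voicing): /p/ is a voiceless stop between vowels /u/ and /i/, so it voices to [b]. /pemohisupiedkuob/ → pemohisubiedkuob.
Rule 2 (regressive voicing assimilation): /d/ precedes the voiceless obstruent /k/, so it devoices to [t] by assimilation. /pemohisubiedkuob/ → pemohisubietkuob.
Rule 3 (stop-cluster e-epenthesis): /t/ and /k/ form a stop–stop cluster, so [e] is inserted between them. /pemohisubietkuob/ → pemohisubietekuob.
Rule 4 (intervocalic spirantization): /b/ is a stop between vowels /u/ and /i/, so it spirantizes to the fricative [v]. /t/ is a stop between vowels /e/ and /e/, so it spirantizes to the fricative [s]. /k/ is a stop between vowels /e/ and /u/, so it spirantizes to the fricative [x]. /pemohisubietekuob/ → pemohisuviesexuob.
Rule 5 (final devoicing): /b/ is a voiced obstruent in word-final position, so it devoices to [p]. /pemohisuviesexuob/ → pemohisuviesexuop.

pemohisuviesexuop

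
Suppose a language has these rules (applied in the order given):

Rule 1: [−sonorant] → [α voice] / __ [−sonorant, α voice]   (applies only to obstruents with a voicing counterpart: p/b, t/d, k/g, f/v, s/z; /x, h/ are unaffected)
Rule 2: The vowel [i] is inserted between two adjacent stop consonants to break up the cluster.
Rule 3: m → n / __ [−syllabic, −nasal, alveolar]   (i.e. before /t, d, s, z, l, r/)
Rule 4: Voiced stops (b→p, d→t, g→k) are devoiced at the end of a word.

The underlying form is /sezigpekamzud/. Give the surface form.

Rule 1 (regressive voicing assimilation): /g/ precedes the voiceless obstruent /p/, so it devoices to [k] by assimilation. /sezigpekamzud/ → sezikpekamzud.
Rule 2 (stop-cluster i-epenthesis): /k/ and /p/ form a stop–stop cluster, so [i] is inserted between them. /sezikpekamzud/ → sezikipekamzud.
Rule 3 (nasal place assimilation): /m/ precedes the alveolar consonant /z/, so it assimilates in place to [n]. /sezikipekamzud/ → sezikipekanzud.
Rule 4 (final devoicing): /d/ is a voiced stop in word-final position, so it devoices to [t]. /sezikipekanzud/ → sezikipekanzut.

sezikipekanzut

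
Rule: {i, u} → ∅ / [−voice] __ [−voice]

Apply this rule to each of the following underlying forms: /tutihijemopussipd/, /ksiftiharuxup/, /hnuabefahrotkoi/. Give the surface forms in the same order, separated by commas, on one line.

tthijemopsspd, ksftharuxp, hnuabefahrotkoi

/tutihijemopussipd/: /u/ is a high vowel flanked by voiceless consonants /t/ and /t/, so it deletes. /i/ is a high vowel flanked by voiceless consonants /t/ and /h/, so it deletes. /u/ is a high vowel flanked by voiceless consonants /p/ and /s/, so it deletes. /i/ is a high vowel flanked by voiceless consonants /s/ and /p/, so it deletes. → [tthijemopsspd].
/ksiftiharuxup/: /i/ is a high vowel flanked by voiceless consonants /s/ and /f/, so it deletes. /i/ is a high vowel flanked by voiceless consonants /t/ and /h/, so it deletes. /u/ is a high vowel flanked by voiceless consonants /x/ and /p/, so it deletes. → [ksftharuxp].
/hnuabefahrotkoi/: the rule's environment is not met; surfaces unchanged as [hnuabefahrotkoi].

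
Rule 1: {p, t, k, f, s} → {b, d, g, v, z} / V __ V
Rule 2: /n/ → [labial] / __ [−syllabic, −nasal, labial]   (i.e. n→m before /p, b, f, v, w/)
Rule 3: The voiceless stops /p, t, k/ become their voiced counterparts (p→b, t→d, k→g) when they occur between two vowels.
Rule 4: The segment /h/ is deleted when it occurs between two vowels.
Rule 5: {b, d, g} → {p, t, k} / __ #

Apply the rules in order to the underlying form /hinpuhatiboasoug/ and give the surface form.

Rule 1 (intervocalic voicing): /t/ is a voiceless obstruent between vowels /a/ and /i/, so it voices to [d]. /s/ is a voiceless obstruent between vowels /a/ and /o/, so it voices to [z]. /hinpuhatiboasoug/ → hinpuhadiboazoug.
Rule 2 (nasal place assimilation): /n/ precedes the labial consonant /p/, so it assimilates in place to [m]. /hinpuhadiboazoug/ → himpuhadiboazoug.
Rule 3 (intervocalic voicing): no segment meets the environment; /himpuhadiboazoug/ is unchanged.
Rule 4 (intervocalic h-deletion): /h/ occurs between vowels /u/ and /a/, so it deletes. /himpuhadiboazoug/ → himpuadiboazoug.
Rule 5 (final devoicing): /g/ is a voiced stop in word-final position, so it devoices to [k]. /himpuadiboazoug/ → himpuadiboazouk.

himpuadiboazouk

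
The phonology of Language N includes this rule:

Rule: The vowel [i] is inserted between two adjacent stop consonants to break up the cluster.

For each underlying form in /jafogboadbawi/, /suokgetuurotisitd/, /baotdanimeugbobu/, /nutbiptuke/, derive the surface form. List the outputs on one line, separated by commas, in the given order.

/jafogboadbawi/: /g/ and /b/ form a stop–stop cluster, so [i] is inserted between them. /d/ and /b/ form a stop–stop cluster, so [i] is inserted between them. → [jafogiboadibawi].
/suokgetuurotisitd/: /k/ and /g/ form a stop–stop cluster, so [i] is inserted between them. /t/ and /d/ form a stop–stop cluster, so [i] is inserted between them. → [suokigetuurotisitid].
/baotdanimeugbobu/: /t/ and /d/ form a stop–stop cluster, so [i] is inserted between them. /g/ and /b/ form a stop–stop cluster, so [i] is inserted between them. → [baotidanimeugibobu].
/nutbiptuke/: /t/ and /b/ form a stop–stop cluster, so [i] is inserted between them. /p/ and /t/ form a stop–stop cluster, so [i] is inserted between them. → [nutibipituke].

jafogiboadibawi, suokigetuurotisitid, baotidanimeugibobu, nutibipituke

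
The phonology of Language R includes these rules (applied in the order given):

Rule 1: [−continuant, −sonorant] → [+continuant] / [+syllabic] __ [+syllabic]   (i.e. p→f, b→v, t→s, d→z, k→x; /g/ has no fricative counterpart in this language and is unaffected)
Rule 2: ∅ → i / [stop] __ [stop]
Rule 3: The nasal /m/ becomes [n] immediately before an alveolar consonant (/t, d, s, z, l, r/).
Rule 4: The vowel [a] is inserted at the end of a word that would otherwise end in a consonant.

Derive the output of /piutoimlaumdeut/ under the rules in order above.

piusoinlaundeuta

Rule 1 (intervocalic spirantization): /t/ is a stop between vowels /u/ and /o/, so it spirantizes to the fricative [s]. /piutoimlaumdeut/ → piusoimlaumdeut.
Rule 2 (stop-cluster i-epenthesis): no segment meets the environment; /piusoimlaumdeut/ is unchanged.
Rule 3 (nasal place assimilation): /m/ precedes the alveolar consonant /l/, so it assimilates in place to [n]. /m/ precedes the alveolar consonant /d/, so it assimilates in place to [n]. /piusoimlaumdeut/ → piusoinlaundeut.
Rule 4 (final a-epenthesis): the form ends in the consonant /t/, so [a] is inserted word-finally. /piusoinlaundeut/ → piusoinlaundeuta.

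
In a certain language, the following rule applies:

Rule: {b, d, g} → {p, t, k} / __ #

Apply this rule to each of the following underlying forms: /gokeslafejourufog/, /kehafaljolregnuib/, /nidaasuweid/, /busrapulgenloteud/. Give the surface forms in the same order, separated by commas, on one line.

/gokeslafejourufog/: /g/ is a voiced stop in word-final position, so it devoices to [k]. → [gokeslafejourufok].
/kehafaljolregnuib/: /b/ is a voiced stop in word-final position, so it devoices to [p]. → [kehafaljolregnuip].
/nidaasuweid/: /d/ is a voiced stop in word-final position, so it devoices to [t]. → [nidaasuweit].
/busrapulgenloteud/: /d/ is a voiced stop in word-final position, so it devoices to [t]. → [busrapulgenloteut].

gokeslafejourufok, kehafaljolregnuip, nidaasuweit, busrapulgenloteut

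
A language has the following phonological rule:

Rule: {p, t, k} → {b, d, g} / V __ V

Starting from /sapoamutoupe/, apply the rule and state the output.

/p/ is a voiceless stop between vowels /a/ and /o/, so it voices to [b].
/t/ is a voiceless stop between vowels /u/ and /o/, so it voices to [d].
/p/ is a voiceless stop between vowels /u/ and /e/, so it voices to [b].
Surface form: [saboamudoube].

saboamudoube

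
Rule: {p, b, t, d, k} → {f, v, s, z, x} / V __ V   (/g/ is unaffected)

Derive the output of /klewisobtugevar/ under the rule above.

No segment of /klewisobtugevar/ meets the structural description of the rule, so the form surfaces unchanged.

klewisobtugevar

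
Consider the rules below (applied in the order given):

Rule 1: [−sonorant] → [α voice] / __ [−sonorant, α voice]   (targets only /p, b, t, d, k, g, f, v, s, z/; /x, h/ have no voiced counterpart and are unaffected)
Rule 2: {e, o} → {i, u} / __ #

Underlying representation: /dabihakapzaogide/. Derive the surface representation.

dabihakabzaogidi

Rule 1 (regressive voicing assimilation): /p/ precedes the voiced obstruent /z/, so it voices to [b] by assimilation. /dabihakapzaogide/ → dabihakabzaogide.
Rule 2 (final vowel raising): /e/ is a mid vowel in word-final position, so it raises to [i]. /dabihakabzaogide/ → dabihakabzaogidi.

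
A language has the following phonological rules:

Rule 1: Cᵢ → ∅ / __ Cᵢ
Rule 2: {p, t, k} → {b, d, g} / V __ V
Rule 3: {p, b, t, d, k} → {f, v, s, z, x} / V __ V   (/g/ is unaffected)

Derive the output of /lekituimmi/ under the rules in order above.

legizuimi

Rule 1 (degemination): /mm/ is a geminate; the first /m/ deletes. /lekituimmi/ → lekituimi.
Rule 2 (intervocalic voicing): /k/ is a voiceless stop between vowels /e/ and /i/, so it voices to [g]. /t/ is a voiceless stop between vowels /i/ and /u/, so it voices to [d]. /lekituimi/ → legiduimi.
Rule 3 (intervocalic spirantization): /d/ is a stop between vowels /i/ and /u/, so it spirantizes to the fricative [z]. /legiduimi/ → legizuimi.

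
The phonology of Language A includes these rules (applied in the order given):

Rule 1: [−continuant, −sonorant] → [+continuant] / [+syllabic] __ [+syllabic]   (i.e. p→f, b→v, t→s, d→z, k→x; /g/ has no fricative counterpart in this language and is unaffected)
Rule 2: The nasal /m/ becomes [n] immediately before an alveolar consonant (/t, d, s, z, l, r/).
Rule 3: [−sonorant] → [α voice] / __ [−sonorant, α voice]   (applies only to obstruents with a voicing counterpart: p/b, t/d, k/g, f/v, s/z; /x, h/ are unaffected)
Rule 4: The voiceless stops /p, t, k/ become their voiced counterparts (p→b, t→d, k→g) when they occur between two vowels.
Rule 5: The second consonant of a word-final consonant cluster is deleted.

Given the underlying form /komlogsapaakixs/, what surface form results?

Rule 1 (intervocalic spirantization): /p/ is a stop between vowels /a/ and /a/, so it spirantizes to the fricative [f]. /k/ is a stop between vowels /a/ and /i/, so it spirantizes to the fricative [x]. /komlogsapaakixs/ → komlogsafaaxixs.
Rule 2 (nasal place assimilation): /m/ precedes the alveolar consonant /l/, so it assimilates in place to [n]. /komlogsafaaxixs/ → konlogsafaaxixs.
Rule 3 (regressive voicing assimilation): /g/ precedes the voiceless obstruent /s/, so it devoices to [k] by assimilation. /konlogsafaaxixs/ → konloksafaaxixs.
Rule 4 (intervocalic voicing): no segment meets the environment; /konloksafaaxixs/ is unchanged.
Rule 5 (final cluster simplification): /s/ is the second consonant of a word-final cluster /xs/, so it deletes. /konloksafaaxixs/ → konloksafaaxix.

konloksafaaxix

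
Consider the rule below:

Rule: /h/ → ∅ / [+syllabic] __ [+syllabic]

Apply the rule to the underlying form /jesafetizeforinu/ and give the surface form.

jesafetizeforinu

No segment of /jesafetizeforinu/ meets the structural description of the rule, so the form surfaces unchanged.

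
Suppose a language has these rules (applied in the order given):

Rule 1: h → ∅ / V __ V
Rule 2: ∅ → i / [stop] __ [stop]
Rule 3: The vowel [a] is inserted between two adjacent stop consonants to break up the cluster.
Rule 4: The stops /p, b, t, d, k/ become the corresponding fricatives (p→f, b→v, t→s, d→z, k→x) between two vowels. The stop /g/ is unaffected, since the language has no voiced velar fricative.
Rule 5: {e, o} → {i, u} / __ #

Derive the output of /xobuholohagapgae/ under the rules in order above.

Rule 1 (intervocalic h-deletion): /h/ occurs between vowels /u/ and /o/, so it deletes. /h/ occurs between vowels /o/ and /a/, so it deletes. /xobuholohagapgae/ → xobuoloagapgae.
Rule 2 (stop-cluster i-epenthesis): /p/ and /g/ form a stop–stop cluster, so [i] is inserted between them. /xobuoloagapgae/ → xobuoloagapigae.
Rule 3 (stop-cluster a-epenthesis): no segment meets the environment; /xobuoloagapigae/ is unchanged.
Rule 4 (intervocalic spirantization): /b/ is a stop between vowels /o/ and /u/, so it spirantizes to the fricative [v]. /p/ is a stop between vowels /a/ and /i/, so it spirantizes to the fricative [f]. /xobuoloagapigae/ → xovuoloagafigae.
Rule 5 (final vowel raising): /e/ is a mid vowel in word-final position, so it raises to [i]. /xovuoloagafigae/ → xovuoloagafigai.

xovuoloagafigai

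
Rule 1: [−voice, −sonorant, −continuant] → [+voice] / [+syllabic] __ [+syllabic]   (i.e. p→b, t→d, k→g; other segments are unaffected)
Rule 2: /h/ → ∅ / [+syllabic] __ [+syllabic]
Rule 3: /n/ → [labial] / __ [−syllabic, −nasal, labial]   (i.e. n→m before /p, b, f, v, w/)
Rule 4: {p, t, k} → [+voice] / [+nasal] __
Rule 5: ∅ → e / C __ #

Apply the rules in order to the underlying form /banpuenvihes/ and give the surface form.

bambuemviese

Rule 1 (intervocalic voicing): no segment meets the environment; /banpuenvihes/ is unchanged.
Rule 2 (intervocalic h-deletion): /h/ occurs between vowels /i/ and /e/, so it deletes. /banpuenvihes/ → banpuenvies.
Rule 3 (nasal place assimilation): /n/ precedes the labial consonant /p/, so it assimilates in place to [m]. /n/ precedes the labial consonant /v/, so it assimilates in place to [m]. /banpuenvies/ → bampuemvies.
Rule 4 (post-nasal voicing): /p/ is a voiceless stop immediately after the nasal /m/, so it voices to [b]. /bampuemvies/ → bambuemvies.
Rule 5 (final e-epenthesis): the form ends in the consonant /s/, so [e] is inserted word-finally. /bambuemvies/ → bambuemviese.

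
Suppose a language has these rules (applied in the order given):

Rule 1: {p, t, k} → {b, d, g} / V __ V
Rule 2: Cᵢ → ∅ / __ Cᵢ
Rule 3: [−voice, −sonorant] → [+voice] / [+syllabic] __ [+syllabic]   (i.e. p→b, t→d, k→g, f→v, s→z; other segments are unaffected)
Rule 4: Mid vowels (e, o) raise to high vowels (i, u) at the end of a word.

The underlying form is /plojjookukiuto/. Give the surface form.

Rule 1 (intervocalic voicing): /k/ is a voiceless stop between vowels /o/ and /u/, so it voices to [g]. /k/ is a voiceless stop between vowels /u/ and /i/, so it voices to [g]. /t/ is a voiceless stop between vowels /u/ and /o/, so it voices to [d]. /plojjookukiuto/ → plojjoogugiudo.
Rule 2 (degemination): /jj/ is a geminate; the first /j/ deletes. /plojjoogugiudo/ → plojoogugiudo.
Rule 3 (intervocalic voicing): no segment meets the environment; /plojoogugiudo/ is unchanged.
Rule 4 (final vowel raising): /o/ is a mid vowel in word-final position, so it raises to [u]. /plojoogugiudo/ → plojoogugiudu.

plojoogugiudu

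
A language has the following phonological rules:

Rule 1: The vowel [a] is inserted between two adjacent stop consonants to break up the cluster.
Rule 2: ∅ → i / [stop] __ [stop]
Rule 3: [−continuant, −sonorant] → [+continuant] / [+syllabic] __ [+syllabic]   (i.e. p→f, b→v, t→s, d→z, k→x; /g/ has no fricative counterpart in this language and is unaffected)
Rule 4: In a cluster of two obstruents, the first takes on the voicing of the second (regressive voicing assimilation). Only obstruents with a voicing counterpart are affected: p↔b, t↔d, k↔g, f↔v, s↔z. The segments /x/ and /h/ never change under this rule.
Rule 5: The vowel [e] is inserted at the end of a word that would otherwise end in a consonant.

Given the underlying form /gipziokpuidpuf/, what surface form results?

Rule 1 (stop-cluster a-epenthesis): /k/ and /p/ form a stop–stop cluster, so [a] is inserted between them. /d/ and /p/ form a stop–stop cluster, so [a] is inserted between them. /gipziokpuidpuf/ → gipziokapuidapuf.
Rule 2 (stop-cluster i-epenthesis): no segment meets the environment; /gipziokapuidapuf/ is unchanged.
Rule 3 (intervocalic spirantization): /k/ is a stop between vowels /o/ and /a/, so it spirantizes to the fricative [x]. /p/ is a stop between vowels /a/ and /u/, so it spirantizes to the fricative [f]. /d/ is a stop between vowels /i/ and /a/, so it spirantizes to the fricative [z]. /p/ is a stop between vowels /a/ and /u/, so it spirantizes to the fricative [f]. /gipziokapuidapuf/ → gipzioxafuizafuf.
Rule 4 (regressive voicing assimilation): /p/ precedes the voiced obstruent /z/, so it voices to [b] by assimilation. /gipzioxafuizafuf/ → gibzioxafuizafuf.
Rule 5 (final e-epenthesis): the form ends in the consonant /f/, so [e] is inserted word-finally. /gibzioxafuizafuf/ → gibzioxafuizafufe.

gibzioxafuizafufe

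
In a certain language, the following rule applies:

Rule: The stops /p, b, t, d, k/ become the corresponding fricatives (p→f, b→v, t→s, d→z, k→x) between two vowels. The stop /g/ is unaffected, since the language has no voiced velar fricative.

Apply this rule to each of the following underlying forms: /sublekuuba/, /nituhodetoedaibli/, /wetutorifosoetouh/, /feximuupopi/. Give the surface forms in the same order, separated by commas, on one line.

sublexuuva, nisuhozesoezaibli, wesusorifosoesouh, feximuufofi

/sublekuuba/: /k/ is a stop between vowels /e/ and /u/, so it spirantizes to the fricative [x]. /b/ is a stop between vowels /u/ and /a/, so it spirantizes to the fricative [v]. → [sublexuuva].
/nituhodetoedaibli/: /t/ is a stop between vowels /i/ and /u/, so it spirantizes to the fricative [s]. /d/ is a stop between vowels /o/ and /e/, so it spirantizes to the fricative [z]. /t/ is a stop between vowels /e/ and /o/, so it spirantizes to the fricative [s]. /d/ is a stop between vowels /e/ and /a/, so it spirantizes to the fricative [z]. → [nisuhozesoezaibli].
/wetutorifosoetouh/: /t/ is a stop between vowels /e/ and /u/, so it spirantizes to the fricative [s]. /t/ is a stop between vowels /u/ and /o/, so it spirantizes to the fricative [s]. /t/ is a stop between vowels /e/ and /o/, so it spirantizes to the fricative [s]. → [wesusorifosoesouh].
/feximuupopi/: /p/ is a stop between vowels /u/ and /o/, so it spirantizes to the fricative [f]. /p/ is a stop between vowels /o/ and /i/, so it spirantizes to the fricative [f]. → [feximuufofi].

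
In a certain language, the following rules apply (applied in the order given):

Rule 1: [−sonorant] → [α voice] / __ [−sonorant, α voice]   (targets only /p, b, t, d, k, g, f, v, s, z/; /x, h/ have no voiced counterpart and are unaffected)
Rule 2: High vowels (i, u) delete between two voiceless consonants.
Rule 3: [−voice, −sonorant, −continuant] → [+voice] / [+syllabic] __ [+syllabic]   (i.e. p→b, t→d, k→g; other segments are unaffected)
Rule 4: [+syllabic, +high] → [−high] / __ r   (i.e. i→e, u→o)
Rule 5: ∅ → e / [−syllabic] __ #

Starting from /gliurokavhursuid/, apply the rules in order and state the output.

gliorogafhorsuide

Rule 1 (regressive voicing assimilation): /v/ precedes the voiceless obstruent /h/, so it devoices to [f] by assimilation. /gliurokavhursuid/ → gliurokafhursuid.
Rule 2 (high vowel syncope): no segment meets the environment; /gliurokafhursuid/ is unchanged.
Rule 3 (intervocalic voicing): /k/ is a voiceless stop between vowels /o/ and /a/, so it voices to [g]. /gliurokafhursuid/ → gliurogafhursuid.
Rule 4 (pre-rhotic lowering): /u/ is a high vowel immediately before /r/, so it lowers to [o]. /u/ is a high vowel immediately before /r/, so it lowers to [o]. /gliurogafhursuid/ → gliorogafhorsuid.
Rule 5 (final e-epenthesis): the form ends in the consonant /d/, so [e] is inserted word-finally. /gliorogafhorsuid/ → gliorogafhorsuide.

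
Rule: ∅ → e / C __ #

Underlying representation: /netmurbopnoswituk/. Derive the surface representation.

the form ends in the consonant /k/, so [e] is inserted word-finally.
Surface form: [netmurbopnoswituke].

netmurbopnoswituke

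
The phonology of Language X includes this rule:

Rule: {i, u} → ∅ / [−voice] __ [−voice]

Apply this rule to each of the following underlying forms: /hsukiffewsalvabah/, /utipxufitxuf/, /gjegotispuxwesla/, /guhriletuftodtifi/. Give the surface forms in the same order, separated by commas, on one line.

hskffewsalvabah, utpxftxf, gjegotspxwesla, guhriletftodtfi

/hsukiffewsalvabah/: /u/ is a high vowel flanked by voiceless consonants /s/ and /k/, so it deletes. /i/ is a high vowel flanked by voiceless consonants /k/ and /f/, so it deletes. → [hskffewsalvabah].
/utipxufitxuf/: /i/ is a high vowel flanked by voiceless consonants /t/ and /p/, so it deletes. /u/ is a high vowel flanked by voiceless consonants /x/ and /f/, so it deletes. /i/ is a high vowel flanked by voiceless consonants /f/ and /t/, so it deletes. /u/ is a high vowel flanked by voiceless consonants /x/ and /f/, so it deletes. → [utpxftxf].
/gjegotispuxwesla/: /i/ is a high vowel flanked by voiceless consonants /t/ and /s/, so it deletes. /u/ is a high vowel flanked by voiceless consonants /p/ and /x/, so it deletes. → [gjegotspxwesla].
/guhriletuftodtifi/: /u/ is a high vowel flanked by voiceless consonants /t/ and /f/, so it deletes. /i/ is a high vowel flanked by voiceless consonants /t/ and /f/, so it deletes. → [guhriletftodtfi].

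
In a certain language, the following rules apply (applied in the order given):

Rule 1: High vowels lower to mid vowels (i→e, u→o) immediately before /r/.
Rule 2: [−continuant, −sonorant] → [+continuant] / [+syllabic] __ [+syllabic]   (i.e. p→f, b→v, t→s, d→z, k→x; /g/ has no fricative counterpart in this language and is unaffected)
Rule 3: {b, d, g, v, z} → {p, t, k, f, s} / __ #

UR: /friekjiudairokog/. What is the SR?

Rule 1 (pre-rhotic lowering): /i/ is a high vowel immediately before /r/, so it lowers to [e]. /friekjiudairokog/ → friekjiudaerokog.
Rule 2 (intervocalic spirantization): /d/ is a stop between vowels /u/ and /a/, so it spirantizes to the fricative [z]. /k/ is a stop between vowels /o/ and /o/, so it spirantizes to the fricative [x]. /friekjiudaerokog/ → friekjiuzaeroxog.
Rule 3 (final devoicing): /g/ is a voiced obstruent in word-final position, so it devoices to [k]. /friekjiuzaeroxog/ → friekjiuzaeroxok.

friekjiuzaeroxok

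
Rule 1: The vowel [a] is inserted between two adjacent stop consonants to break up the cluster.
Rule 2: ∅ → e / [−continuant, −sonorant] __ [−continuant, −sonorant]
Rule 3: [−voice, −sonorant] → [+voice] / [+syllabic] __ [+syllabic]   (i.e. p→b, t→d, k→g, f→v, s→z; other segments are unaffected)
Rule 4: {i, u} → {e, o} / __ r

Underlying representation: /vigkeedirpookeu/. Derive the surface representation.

Rule 1 (stop-cluster a-epenthesis): /g/ and /k/ form a stop–stop cluster, so [a] is inserted between them. /vigkeedirpookeu/ → vigakeedirpookeu.
Rule 2 (stop-cluster e-epenthesis): no segment meets the environment; /vigakeedirpookeu/ is unchanged.
Rule 3 (intervocalic voicing): /k/ is a voiceless obstruent between vowels /a/ and /e/, so it voices to [g]. /k/ is a voiceless obstruent between vowels /o/ and /e/, so it voices to [g]. /vigakeedirpookeu/ → vigageedirpoogeu.
Rule 4 (pre-rhotic lowering): /i/ is a high vowel immediately before /r/, so it lowers to [e]. /vigageedirpoogeu/ → vigageederpoogeu.

vigageederpoogeu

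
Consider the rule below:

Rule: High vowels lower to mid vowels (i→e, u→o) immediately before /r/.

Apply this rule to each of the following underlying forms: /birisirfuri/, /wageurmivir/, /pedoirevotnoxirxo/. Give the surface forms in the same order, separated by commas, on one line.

beriserfori, wageormiver, pedoerevotnoxerxo

/birisirfuri/: /i/ is a high vowel immediately before /r/, so it lowers to [e]. /i/ is a high vowel immediately before /r/, so it lowers to [e]. /u/ is a high vowel immediately before /r/, so it lowers to [o]. → [beriserfori].
/wageurmivir/: /u/ is a high vowel immediately before /r/, so it lowers to [o]. /i/ is a high vowel immediately before /r/, so it lowers to [e]. → [wageormiver].
/pedoirevotnoxirxo/: /i/ is a high vowel immediately before /r/, so it lowers to [e]. /i/ is a high vowel immediately before /r/, so it lowers to [e]. → [pedoerevotnoxerxo].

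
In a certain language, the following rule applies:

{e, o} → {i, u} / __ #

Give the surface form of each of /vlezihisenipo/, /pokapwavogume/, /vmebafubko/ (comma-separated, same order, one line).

/vlezihisenipo/: /o/ is a mid vowel in word-final position, so it raises to [u]. → [vlezihisenipu].
/pokapwavogume/: /e/ is a mid vowel in word-final position, so it raises to [i]. → [pokapwavogumi].
/vmebafubko/: /o/ is a mid vowel in word-final position, so it raises to [u]. → [vmebafubku].

vlezihisenipu, pokapwavogumi, vmebafubku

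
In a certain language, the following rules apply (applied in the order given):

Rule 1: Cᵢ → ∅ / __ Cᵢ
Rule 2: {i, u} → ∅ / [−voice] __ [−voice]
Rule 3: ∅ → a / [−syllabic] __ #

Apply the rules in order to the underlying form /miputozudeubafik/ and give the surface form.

miptozudeubafka

Rule 1 (degemination): no segment meets the environment; /miputozudeubafik/ is unchanged.
Rule 2 (high vowel syncope): /u/ is a high vowel flanked by voiceless consonants /p/ and /t/, so it deletes. /i/ is a high vowel flanked by voiceless consonants /f/ and /k/, so it deletes. /miputozudeubafik/ → miptozudeubafk.
Rule 3 (final a-epenthesis): the form ends in the consonant /k/, so [a] is inserted word-finally. /miptozudeubafk/ → miptozudeubafka.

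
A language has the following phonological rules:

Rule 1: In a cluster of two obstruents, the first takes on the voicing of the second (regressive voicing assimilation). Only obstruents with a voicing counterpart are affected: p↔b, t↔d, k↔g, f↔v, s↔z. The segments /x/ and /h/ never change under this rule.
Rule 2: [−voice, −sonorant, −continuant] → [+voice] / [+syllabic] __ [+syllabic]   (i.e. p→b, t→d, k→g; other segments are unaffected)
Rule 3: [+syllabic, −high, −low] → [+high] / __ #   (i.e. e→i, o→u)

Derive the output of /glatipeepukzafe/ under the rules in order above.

gladibeebugzafi

Rule 1 (regressive voicing assimilation): /k/ precedes the voiced obstruent /z/, so it voices to [g] by assimilation. /glatipeepukzafe/ → glatipeepugzafe.
Rule 2 (intervocalic voicing): /t/ is a voiceless stop between vowels /a/ and /i/, so it voices to [d]. /p/ is a voiceless stop between vowels /i/ and /e/, so it voices to [b]. /p/ is a voiceless stop between vowels /e/ and /u/, so it voices to [b]. /glatipeepugzafe/ → gladibeebugzafe.
Rule 3 (final vowel raising): /e/ is a mid vowel in word-final position, so it raises to [i]. /gladibeebugzafe/ → gladibeebugzafi.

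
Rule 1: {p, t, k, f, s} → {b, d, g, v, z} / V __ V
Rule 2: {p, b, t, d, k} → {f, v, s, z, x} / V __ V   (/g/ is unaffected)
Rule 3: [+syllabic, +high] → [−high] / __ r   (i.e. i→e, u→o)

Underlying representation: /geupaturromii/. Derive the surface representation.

geuvazorromii

Rule 1 (intervocalic voicing): /p/ is a voiceless obstruent between vowels /u/ and /a/, so it voices to [b]. /t/ is a voiceless obstruent between vowels /a/ and /u/, so it voices to [d]. /geupaturromii/ → geubadurromii.
Rule 2 (intervocalic spirantization): /b/ is a stop between vowels /u/ and /a/, so it spirantizes to the fricative [v]. /d/ is a stop between vowels /a/ and /u/, so it spirantizes to the fricative [z]. /geubadurromii/ → geuvazurromii.
Rule 3 (pre-rhotic lowering): /u/ is a high vowel immediately before /r/, so it lowers to [o]. /geuvazurromii/ → geuvazorromii.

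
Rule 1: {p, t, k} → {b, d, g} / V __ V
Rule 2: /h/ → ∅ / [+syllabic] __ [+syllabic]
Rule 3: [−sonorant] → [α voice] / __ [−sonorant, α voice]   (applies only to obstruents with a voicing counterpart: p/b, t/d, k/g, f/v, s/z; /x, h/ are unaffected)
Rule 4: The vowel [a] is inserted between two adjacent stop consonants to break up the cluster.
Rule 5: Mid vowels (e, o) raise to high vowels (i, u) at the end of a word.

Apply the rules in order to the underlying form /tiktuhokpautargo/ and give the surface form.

tikatuokapaudargu

Rule 1 (intervocalic voicing): /t/ is a voiceless stop between vowels /u/ and /a/, so it voices to [d]. /tiktuhokpautargo/ → tiktuhokpaudargo.
Rule 2 (intervocalic h-deletion): /h/ occurs between vowels /u/ and /o/, so it deletes. /tiktuhokpaudargo/ → tiktuokpaudargo.
Rule 3 (regressive voicing assimilation): no segment meets the environment; /tiktuokpaudargo/ is unchanged.
Rule 4 (stop-cluster a-epenthesis): /k/ and /t/ form a stop–stop cluster, so [a] is inserted between them. /k/ and /p/ form a stop–stop cluster, so [a] is inserted between them. /tiktuokpaudargo/ → tikatuokapaudargo.
Rule 5 (final vowel raising): /o/ is a mid vowel in word-final position, so it raises to [u]. /tikatuokapaudargo/ → tikatuokapaudargu.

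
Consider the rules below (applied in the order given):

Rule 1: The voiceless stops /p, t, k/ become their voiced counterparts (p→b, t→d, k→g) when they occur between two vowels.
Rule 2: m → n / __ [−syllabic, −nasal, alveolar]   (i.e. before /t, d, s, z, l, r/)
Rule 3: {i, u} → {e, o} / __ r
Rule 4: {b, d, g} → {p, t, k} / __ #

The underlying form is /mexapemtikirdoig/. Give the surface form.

mexabentigerdoik

Rule 1 (intervocalic voicing): /p/ is a voiceless stop between vowels /a/ and /e/, so it voices to [b]. /k/ is a voiceless stop between vowels /i/ and /i/, so it voices to [g]. /mexapemtikirdoig/ → mexabemtigirdoig.
Rule 2 (nasal place assimilation): /m/ precedes the alveolar consonant /t/, so it assimilates in place to [n]. /mexabemtigirdoig/ → mexabentigirdoig.
Rule 3 (pre-rhotic lowering): /i/ is a high vowel immediately before /r/, so it lowers to [e]. /mexabentigirdoig/ → mexabentigerdoig.
Rule 4 (final devoicing): /g/ is a voiced stop in word-final position, so it devoices to [k]. /mexabentigerdoig/ → mexabentigerdoik.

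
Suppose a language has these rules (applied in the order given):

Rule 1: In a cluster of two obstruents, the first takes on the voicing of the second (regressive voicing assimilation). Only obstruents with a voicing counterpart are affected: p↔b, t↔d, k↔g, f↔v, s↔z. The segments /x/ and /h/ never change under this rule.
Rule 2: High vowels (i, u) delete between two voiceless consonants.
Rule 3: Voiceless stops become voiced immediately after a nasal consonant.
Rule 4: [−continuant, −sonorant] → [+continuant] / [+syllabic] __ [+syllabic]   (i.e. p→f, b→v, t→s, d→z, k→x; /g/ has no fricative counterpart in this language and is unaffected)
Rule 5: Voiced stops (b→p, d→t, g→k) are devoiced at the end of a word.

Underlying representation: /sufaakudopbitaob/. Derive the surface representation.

sfaaxuzobbisaop

Rule 1 (regressive voicing assimilation): /p/ precedes the voiced obstruent /b/, so it voices to [b] by assimilation. /sufaakudopbitaob/ → sufaakudobbitaob.
Rule 2 (high vowel syncope): /u/ is a high vowel flanked by voiceless consonants /s/ and /f/, so it deletes. /sufaakudobbitaob/ → sfaakudobbitaob.
Rule 3 (post-nasal voicing): no segment meets the environment; /sfaakudobbitaob/ is unchanged.
Rule 4 (intervocalic spirantization): /k/ is a stop between vowels /a/ and /u/, so it spirantizes to the fricative [x]. /d/ is a stop between vowels /u/ and /o/, so it spirantizes to the fricative [z]. /t/ is a stop between vowels /i/ and /a/, so it spirantizes to the fricative [s]. /sfaakudobbitaob/ → sfaaxuzobbisaob.
Rule 5 (final devoicing): /b/ is a voiced stop in word-final position, so it devoices to [p]. /sfaaxuzobbisaob/ → sfaaxuzobbisaop.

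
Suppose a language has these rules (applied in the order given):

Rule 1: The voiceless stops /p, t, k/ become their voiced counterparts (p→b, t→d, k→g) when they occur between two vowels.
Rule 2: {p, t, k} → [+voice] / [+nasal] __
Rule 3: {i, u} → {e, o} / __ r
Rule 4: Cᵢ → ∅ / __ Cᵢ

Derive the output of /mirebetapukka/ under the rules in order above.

merebedabuka

Rule 1 (intervocalic voicing): /t/ is a voiceless stop between vowels /e/ and /a/, so it voices to [d]. /p/ is a voiceless stop between vowels /a/ and /u/, so it voices to [b]. /mirebetapukka/ → mirebedabukka.
Rule 2 (post-nasal voicing): no segment meets the environment; /mirebedabukka/ is unchanged.
Rule 3 (pre-rhotic lowering): /i/ is a high vowel immediately before /r/, so it lowers to [e]. /mirebedabukka/ → merebedabukka.
Rule 4 (degemination): /kk/ is a geminate; the first /k/ deletes. /merebedabukka/ → merebedabuka.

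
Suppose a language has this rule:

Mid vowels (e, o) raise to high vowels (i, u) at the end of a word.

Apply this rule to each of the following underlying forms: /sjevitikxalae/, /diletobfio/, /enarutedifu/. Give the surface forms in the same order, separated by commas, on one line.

sjevitikxalai, diletobfiu, enarutedifu

/sjevitikxalae/: /e/ is a mid vowel in word-final position, so it raises to [i]. → [sjevitikxalai].
/diletobfio/: /o/ is a mid vowel in word-final position, so it raises to [u]. → [diletobfiu].
/enarutedifu/: the rule's environment is not met; surfaces unchanged as [enarutedifu].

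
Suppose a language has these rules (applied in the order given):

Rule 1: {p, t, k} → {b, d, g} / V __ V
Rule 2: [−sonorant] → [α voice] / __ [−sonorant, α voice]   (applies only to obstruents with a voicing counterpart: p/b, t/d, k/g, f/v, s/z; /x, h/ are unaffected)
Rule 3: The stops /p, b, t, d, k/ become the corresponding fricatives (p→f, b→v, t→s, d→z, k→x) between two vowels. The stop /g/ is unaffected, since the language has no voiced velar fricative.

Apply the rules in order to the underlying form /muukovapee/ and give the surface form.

Rule 1 (intervocalic voicing): /k/ is a voiceless stop between vowels /u/ and /o/, so it voices to [g]. /p/ is a voiceless stop between vowels /a/ and /e/, so it voices to [b]. /muukovapee/ → muugovabee.
Rule 2 (regressive voicing assimilation): no segment meets the environment; /muugovabee/ is unchanged.
Rule 3 (intervocalic spirantization): /b/ is a stop between vowels /a/ and /e/, so it spirantizes to the fricative [v]. /muugovabee/ → muugovavee.

muugovavee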